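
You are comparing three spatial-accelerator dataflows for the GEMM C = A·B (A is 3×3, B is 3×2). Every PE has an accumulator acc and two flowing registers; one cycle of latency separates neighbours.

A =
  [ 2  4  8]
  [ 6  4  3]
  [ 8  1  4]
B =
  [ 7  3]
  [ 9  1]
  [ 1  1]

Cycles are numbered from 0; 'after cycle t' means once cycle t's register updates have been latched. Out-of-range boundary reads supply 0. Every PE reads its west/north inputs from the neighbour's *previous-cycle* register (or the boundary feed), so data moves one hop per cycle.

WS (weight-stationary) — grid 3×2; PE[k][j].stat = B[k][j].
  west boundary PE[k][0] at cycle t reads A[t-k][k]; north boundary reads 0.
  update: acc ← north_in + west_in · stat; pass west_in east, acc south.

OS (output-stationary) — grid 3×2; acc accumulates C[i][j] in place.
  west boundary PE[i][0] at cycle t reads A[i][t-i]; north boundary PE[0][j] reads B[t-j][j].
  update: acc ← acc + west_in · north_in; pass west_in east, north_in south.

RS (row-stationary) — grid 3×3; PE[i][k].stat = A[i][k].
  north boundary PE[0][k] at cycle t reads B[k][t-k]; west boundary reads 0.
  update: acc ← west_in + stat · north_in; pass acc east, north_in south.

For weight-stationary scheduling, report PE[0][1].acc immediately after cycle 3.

PE[0][1].acc = 24

WS (3×2). Following PE[0][1] plus its west/north inputs:
  step 0 · PE0,0: acc=14; fwd→2 fwd↓14
  step 0 · PE0,1: acc=0; fwd→0 fwd↓0
  step 1 · PE0,0: acc=42; fwd→6 fwd↓42
  step 1 · PE0,1: acc=6; fwd→2 fwd↓6
  step 2 · PE0,0: acc=56; fwd→8 fwd↓56
  step 2 · PE0,1: acc=18; fwd→6 fwd↓18
  step 3 · PE0,0: acc=0; fwd→0 fwd↓0
  step 3 · PE0,1: acc=24; fwd→8 fwd↓24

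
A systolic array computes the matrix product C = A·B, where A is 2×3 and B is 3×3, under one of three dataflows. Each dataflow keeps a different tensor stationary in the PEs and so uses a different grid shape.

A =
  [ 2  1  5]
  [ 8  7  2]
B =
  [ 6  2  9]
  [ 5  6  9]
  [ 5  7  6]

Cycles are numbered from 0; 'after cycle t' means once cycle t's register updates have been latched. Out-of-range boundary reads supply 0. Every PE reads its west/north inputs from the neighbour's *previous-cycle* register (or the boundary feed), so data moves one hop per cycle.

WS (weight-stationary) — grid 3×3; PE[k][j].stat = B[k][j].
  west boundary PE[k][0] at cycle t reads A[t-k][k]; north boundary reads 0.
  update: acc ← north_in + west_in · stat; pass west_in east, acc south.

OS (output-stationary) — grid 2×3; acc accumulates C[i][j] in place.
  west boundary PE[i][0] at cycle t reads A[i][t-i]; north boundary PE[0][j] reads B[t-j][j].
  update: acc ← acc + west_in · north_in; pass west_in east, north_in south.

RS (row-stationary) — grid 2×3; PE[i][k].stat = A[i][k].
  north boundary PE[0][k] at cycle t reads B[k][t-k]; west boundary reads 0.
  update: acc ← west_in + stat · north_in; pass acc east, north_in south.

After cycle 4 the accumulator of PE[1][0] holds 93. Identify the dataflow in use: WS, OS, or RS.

dataflow = OS

WS (3×3 grid), PE[1][0]:
  after 0 — PE[1][0] acc=0, pass-E 0, pass-S 0
  after 1 — PE[1][0] acc=17, pass-E 1, pass-S 17
  after 2 — PE[1][0] acc=83, pass-E 7, pass-S 83
  after 3 — PE[1][0] acc=0, pass-E 0, pass-S 0
  after 4 — PE[1][0] acc=0, pass-E 0, pass-S 0
OS (2×3 grid), PE[1][0]:
  after 0 — PE[1][0] acc=0, pass-E 0, pass-S 0
  after 1 — PE[1][0] acc=48, pass-E 8, pass-S 6
  after 2 — PE[1][0] acc=83, pass-E 7, pass-S 5
  after 3 — PE[1][0] acc=93, pass-E 2, pass-S 5
  after 4 — PE[1][0] acc=93, pass-E 0, pass-S 0
RS (2×3 grid), PE[1][0]:
  after 0 — PE[1][0] acc=0, pass-E 0, pass-S 0
  after 1 — PE[1][0] acc=48, pass-E 48, pass-S 6
  after 2 — PE[1][0] acc=16, pass-E 16, pass-S 2
  after 3 — PE[1][0] acc=72, pass-E 72, pass-S 9
  after 4 — PE[1][0] acc=0, pass-E 0, pass-S 0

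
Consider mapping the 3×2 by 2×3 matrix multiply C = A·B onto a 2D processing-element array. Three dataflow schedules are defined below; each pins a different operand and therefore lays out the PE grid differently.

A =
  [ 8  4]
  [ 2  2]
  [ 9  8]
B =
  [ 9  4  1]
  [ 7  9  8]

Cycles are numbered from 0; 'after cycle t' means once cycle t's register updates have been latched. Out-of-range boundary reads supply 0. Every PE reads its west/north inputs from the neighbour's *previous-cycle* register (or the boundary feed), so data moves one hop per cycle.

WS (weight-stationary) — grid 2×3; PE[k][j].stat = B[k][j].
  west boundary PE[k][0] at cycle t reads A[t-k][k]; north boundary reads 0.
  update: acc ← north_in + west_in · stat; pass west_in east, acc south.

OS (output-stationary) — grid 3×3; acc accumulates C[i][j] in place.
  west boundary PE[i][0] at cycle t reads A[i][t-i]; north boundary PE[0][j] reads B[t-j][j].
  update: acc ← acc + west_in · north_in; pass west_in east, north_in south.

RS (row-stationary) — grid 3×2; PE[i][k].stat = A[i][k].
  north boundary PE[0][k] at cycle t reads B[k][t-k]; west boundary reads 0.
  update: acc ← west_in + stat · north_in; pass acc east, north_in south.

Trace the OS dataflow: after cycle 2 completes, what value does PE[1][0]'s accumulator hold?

PE[1][0].acc = 32

OS on a 3×3 grid — tracing PE[1][0] and its feeders:
  t=0 PE[0][0]: acc=72 h=8 v=9
  t=0 PE[1][0]: acc=0 h=0 v=0
  t=1 PE[0][0]: acc=100 h=4 v=7
  t=1 PE[1][0]: acc=18 h=2 v=9
  t=2 PE[0][0]: acc=100 h=0 v=0
  t=2 PE[1][0]: acc=32 h=2 v=7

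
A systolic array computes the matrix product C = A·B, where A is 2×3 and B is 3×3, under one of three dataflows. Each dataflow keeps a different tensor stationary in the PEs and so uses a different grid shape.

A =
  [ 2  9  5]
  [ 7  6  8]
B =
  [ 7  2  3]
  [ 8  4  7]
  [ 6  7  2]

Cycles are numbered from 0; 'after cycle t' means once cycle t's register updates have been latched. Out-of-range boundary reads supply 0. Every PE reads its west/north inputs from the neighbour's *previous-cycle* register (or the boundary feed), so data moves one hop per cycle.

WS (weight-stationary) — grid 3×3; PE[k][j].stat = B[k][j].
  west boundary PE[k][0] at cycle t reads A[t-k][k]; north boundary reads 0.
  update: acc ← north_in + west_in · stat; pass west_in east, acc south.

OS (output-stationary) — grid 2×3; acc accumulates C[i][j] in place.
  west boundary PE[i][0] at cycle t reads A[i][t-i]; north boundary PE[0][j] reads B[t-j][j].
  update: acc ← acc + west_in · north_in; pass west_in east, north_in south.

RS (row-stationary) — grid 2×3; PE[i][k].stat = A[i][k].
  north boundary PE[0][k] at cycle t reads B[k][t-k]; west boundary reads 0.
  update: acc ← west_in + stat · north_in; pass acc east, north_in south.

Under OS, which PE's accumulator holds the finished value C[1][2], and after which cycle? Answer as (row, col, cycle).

OS: C[1][2] accumulates in PE[1][2]:
  step 0 · PE1,2: acc=0; fwd→0 fwd↓0
  step 1 · PE1,2: acc=0; fwd→0 fwd↓0
  step 2 · PE1,2: acc=0; fwd→0 fwd↓0
  step 3 · PE1,2: acc=21; fwd→7 fwd↓3
  step 4 · PE1,2: acc=63; fwd→6 fwd↓7
  step 5 · PE1,2: acc=79; fwd→8 fwd↓2

(row, col, cycle) = (1, 2, 5)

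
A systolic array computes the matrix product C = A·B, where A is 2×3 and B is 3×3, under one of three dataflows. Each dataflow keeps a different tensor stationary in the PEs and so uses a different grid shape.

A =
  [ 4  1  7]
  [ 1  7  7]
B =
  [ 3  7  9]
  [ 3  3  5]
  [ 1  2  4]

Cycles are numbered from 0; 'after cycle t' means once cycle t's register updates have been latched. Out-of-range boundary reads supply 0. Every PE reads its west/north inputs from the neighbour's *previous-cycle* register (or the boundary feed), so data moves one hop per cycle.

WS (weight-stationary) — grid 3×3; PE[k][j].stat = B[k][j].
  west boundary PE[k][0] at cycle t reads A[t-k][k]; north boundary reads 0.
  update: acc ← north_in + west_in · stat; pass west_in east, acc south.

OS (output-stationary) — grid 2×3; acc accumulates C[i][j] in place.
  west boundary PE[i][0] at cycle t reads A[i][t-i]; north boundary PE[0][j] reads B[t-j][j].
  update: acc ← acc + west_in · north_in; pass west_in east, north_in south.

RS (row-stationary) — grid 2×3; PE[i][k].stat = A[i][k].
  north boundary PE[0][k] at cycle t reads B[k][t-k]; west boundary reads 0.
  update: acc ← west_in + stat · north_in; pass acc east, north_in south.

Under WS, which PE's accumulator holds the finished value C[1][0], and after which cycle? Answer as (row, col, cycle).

(row, col, cycle) = (2, 0, 3)

Under WS, C[1][0] lands at PE[2][0]:
  t=0 PE[2][0]: acc=0 h=0 v=0
  t=1 PE[2][0]: acc=0 h=0 v=0
  t=2 PE[2][0]: acc=22 h=7 v=22
  t=3 PE[2][0]: acc=31 h=7 v=31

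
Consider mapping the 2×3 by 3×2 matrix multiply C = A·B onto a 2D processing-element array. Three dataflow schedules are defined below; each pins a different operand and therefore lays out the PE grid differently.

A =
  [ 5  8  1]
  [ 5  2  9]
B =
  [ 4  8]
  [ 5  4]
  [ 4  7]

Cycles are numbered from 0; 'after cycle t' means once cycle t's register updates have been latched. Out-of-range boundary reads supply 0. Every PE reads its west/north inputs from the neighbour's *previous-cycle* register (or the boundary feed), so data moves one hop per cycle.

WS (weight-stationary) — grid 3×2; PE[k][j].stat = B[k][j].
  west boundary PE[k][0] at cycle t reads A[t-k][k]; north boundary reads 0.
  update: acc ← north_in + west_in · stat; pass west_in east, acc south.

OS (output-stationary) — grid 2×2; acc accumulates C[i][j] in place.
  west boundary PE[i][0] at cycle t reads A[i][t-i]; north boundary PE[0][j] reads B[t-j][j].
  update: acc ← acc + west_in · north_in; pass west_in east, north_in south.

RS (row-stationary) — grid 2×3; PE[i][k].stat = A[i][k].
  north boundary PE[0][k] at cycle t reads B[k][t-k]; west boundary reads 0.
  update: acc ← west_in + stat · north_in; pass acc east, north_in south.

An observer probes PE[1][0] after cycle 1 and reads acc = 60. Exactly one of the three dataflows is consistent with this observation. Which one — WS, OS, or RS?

dataflow = WS

— WS: 3×2; PE[1][0] trace:
  after 0 — PE[1][0] acc=0, pass-E 0, pass-S 0
  after 1 — PE[1][0] acc=60, pass-E 8, pass-S 60
— OS: 2×2; PE[1][0] trace:
  after 0 — PE[1][0] acc=0, pass-E 0, pass-S 0
  after 1 — PE[1][0] acc=20, pass-E 5, pass-S 4
— RS: 2×3; PE[1][0] trace:
  after 0 — PE[1][0] acc=0, pass-E 0, pass-S 0
  after 1 — PE[1][0] acc=20, pass-E 20, pass-S 4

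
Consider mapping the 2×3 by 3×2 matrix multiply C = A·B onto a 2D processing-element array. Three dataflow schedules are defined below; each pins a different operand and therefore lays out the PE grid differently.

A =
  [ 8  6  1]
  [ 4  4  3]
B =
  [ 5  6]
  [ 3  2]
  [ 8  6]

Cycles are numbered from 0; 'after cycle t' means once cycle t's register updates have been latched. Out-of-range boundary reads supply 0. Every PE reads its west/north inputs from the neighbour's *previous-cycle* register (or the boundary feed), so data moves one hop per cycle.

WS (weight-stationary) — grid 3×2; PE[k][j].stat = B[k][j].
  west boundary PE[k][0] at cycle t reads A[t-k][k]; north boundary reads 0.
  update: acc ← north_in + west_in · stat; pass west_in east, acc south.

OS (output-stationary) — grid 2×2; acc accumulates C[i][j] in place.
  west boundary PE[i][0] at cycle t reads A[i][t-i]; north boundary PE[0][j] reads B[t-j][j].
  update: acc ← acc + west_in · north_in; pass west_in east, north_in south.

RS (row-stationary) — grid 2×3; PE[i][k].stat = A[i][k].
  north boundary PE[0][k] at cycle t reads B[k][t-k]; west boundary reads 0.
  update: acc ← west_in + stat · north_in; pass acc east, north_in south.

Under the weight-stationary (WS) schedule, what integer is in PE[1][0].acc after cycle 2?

PE[1][0].acc = 32

WS 3×2: PE[1][0] cycle-by-cycle (with neighbour feeds):
  after 0 — PE[0][0] acc=40, pass-E 8, pass-S 40
  after 0 — PE[1][0] acc=0, pass-E 0, pass-S 0
  after 1 — PE[0][0] acc=20, pass-E 4, pass-S 20
  after 1 — PE[1][0] acc=58, pass-E 6, pass-S 58
  after 2 — PE[0][0] acc=0, pass-E 0, pass-S 0
  after 2 — PE[1][0] acc=32, pass-E 4, pass-S 32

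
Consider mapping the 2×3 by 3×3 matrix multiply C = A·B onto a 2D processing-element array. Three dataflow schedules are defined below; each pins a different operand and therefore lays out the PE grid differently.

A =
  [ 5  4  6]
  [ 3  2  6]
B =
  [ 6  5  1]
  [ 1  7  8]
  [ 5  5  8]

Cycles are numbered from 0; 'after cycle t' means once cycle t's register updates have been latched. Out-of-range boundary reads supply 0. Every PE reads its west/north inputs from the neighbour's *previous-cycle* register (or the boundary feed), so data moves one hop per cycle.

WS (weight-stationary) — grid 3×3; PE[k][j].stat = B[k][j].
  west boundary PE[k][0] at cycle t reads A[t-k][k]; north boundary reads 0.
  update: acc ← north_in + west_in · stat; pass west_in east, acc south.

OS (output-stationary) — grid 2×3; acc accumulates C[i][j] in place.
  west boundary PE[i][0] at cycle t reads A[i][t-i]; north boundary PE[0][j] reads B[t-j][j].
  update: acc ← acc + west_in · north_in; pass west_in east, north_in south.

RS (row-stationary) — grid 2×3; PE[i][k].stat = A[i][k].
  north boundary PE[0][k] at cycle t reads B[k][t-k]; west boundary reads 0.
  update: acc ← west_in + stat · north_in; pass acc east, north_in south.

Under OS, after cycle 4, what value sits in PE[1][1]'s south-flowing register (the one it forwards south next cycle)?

register = 5

OS on a 2×3 grid — tracing PE[1][1] and its feeders:
  @0  [0,1]  acc 0  |  →0  ↓0
  @0  [1,0]  acc 0  |  →0  ↓0
  @0  [1,1]  acc 0  |  →0  ↓0
  @1  [0,1]  acc 25  |  →5  ↓5
  @1  [1,0]  acc 18  |  →3  ↓6
  @1  [1,1]  acc 0  |  →0  ↓0
  @2  [0,1]  acc 53  |  →4  ↓7
  @2  [1,0]  acc 20  |  →2  ↓1
  @2  [1,1]  acc 15  |  →3  ↓5
  @3  [0,1]  acc 83  |  →6  ↓5
  @3  [1,0]  acc 50  |  →6  ↓5
  @3  [1,1]  acc 29  |  →2  ↓7
  @4  [0,1]  acc 83  |  →0  ↓0
  @4  [1,0]  acc 50  |  →0  ↓0
  @4  [1,1]  acc 59  |  →6  ↓5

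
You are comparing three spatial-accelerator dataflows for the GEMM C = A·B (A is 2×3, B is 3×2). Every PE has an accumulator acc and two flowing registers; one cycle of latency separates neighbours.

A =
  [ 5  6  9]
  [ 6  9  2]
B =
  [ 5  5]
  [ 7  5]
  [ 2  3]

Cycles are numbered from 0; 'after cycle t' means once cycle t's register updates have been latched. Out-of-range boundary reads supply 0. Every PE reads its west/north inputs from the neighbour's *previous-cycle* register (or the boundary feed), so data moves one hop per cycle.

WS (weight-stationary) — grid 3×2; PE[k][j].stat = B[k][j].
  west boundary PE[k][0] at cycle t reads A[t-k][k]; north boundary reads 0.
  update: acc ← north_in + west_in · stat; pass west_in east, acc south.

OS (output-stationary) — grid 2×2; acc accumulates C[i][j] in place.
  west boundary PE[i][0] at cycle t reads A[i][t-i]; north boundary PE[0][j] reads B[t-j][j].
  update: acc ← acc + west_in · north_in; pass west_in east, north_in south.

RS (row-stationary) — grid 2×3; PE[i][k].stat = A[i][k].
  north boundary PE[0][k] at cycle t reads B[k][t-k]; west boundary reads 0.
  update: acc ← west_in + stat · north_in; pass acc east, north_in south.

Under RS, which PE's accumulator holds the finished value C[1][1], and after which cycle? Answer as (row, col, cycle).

Under RS, C[1][1] lands at PE[1][2]:
  after 0 — PE[1][2] acc=0, pass-E 0, pass-S 0
  after 1 — PE[1][2] acc=0, pass-E 0, pass-S 0
  after 2 — PE[1][2] acc=0, pass-E 0, pass-S 0
  after 3 — PE[1][2] acc=97, pass-E 97, pass-S 2
  after 4 — PE[1][2] acc=81, pass-E 81, pass-S 3

(row, col, cycle) = (1, 2, 4)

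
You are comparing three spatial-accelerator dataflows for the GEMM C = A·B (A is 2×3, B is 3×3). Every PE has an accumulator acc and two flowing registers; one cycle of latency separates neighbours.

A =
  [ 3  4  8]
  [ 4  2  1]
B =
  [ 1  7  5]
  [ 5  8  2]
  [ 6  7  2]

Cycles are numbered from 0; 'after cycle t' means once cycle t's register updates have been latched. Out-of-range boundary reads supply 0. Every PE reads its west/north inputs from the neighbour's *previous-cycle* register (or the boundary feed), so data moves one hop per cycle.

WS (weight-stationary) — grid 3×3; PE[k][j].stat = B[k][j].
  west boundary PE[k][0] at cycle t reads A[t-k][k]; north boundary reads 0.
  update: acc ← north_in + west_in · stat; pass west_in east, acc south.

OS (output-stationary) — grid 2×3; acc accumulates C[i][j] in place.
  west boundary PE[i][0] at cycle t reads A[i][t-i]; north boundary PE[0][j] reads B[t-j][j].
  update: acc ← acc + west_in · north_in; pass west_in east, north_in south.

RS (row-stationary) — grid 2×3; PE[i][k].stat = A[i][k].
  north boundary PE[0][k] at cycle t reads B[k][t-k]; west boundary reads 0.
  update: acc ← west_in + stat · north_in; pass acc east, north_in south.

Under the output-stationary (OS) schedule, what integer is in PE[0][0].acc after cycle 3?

PE[0][0].acc = 71

OS (2×3). Following PE[0][0] plus its west/north inputs:
  @0  [0,0]  acc 3  |  →3  ↓1
  @1  [0,0]  acc 23  |  →4  ↓5
  @2  [0,0]  acc 71  |  →8  ↓6
  @3  [0,0]  acc 71  |  →0  ↓0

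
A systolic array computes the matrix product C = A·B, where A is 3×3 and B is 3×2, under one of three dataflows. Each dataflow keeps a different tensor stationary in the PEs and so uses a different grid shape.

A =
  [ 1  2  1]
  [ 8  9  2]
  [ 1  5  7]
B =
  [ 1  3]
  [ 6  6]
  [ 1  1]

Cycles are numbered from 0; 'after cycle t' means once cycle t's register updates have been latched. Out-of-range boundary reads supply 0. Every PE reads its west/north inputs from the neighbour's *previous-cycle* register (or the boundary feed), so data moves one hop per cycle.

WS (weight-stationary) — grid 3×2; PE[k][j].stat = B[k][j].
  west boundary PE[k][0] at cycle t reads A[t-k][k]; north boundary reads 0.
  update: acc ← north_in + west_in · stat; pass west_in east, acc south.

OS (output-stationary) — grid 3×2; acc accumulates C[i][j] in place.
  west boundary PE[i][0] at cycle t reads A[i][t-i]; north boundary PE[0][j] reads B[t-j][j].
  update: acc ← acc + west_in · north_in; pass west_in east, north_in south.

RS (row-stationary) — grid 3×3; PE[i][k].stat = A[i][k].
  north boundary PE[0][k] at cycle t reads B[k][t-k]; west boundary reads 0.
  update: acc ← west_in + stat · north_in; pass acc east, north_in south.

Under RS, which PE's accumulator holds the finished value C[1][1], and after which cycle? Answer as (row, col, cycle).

(row, col, cycle) = (1, 2, 4)

RS — PE[1][2] is where C[1][1] collects:
  [0] (1,2) acc=0 (h:0 v:0)
  [1] (1,2) acc=0 (h:0 v:0)
  [2] (1,2) acc=0 (h:0 v:0)
  [3] (1,2) acc=64 (h:64 v:1)
  [4] (1,2) acc=80 (h:80 v:1)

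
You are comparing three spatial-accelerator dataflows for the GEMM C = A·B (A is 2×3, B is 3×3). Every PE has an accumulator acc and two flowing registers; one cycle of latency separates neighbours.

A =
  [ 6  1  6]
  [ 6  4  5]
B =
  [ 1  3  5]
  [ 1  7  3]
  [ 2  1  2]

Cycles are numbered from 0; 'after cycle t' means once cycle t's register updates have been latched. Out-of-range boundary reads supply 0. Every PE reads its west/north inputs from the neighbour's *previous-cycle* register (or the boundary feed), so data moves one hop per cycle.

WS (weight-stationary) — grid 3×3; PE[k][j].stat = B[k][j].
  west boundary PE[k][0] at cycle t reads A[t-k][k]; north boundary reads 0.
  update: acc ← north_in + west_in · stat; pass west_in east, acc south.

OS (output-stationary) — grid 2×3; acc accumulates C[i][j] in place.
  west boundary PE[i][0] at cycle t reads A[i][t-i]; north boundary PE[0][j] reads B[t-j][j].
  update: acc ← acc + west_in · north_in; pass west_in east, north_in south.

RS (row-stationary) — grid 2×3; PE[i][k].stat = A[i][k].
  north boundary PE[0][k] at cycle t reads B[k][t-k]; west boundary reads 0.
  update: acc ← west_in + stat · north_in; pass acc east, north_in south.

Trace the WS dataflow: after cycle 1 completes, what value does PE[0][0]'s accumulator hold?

PE[0][0].acc = 6

Tracing WS — 3×3 array, target PE[0][0]:
  @0  [0,0]  acc 6  |  →6  ↓6
  @1  [0,0]  acc 6  |  →6  ↓6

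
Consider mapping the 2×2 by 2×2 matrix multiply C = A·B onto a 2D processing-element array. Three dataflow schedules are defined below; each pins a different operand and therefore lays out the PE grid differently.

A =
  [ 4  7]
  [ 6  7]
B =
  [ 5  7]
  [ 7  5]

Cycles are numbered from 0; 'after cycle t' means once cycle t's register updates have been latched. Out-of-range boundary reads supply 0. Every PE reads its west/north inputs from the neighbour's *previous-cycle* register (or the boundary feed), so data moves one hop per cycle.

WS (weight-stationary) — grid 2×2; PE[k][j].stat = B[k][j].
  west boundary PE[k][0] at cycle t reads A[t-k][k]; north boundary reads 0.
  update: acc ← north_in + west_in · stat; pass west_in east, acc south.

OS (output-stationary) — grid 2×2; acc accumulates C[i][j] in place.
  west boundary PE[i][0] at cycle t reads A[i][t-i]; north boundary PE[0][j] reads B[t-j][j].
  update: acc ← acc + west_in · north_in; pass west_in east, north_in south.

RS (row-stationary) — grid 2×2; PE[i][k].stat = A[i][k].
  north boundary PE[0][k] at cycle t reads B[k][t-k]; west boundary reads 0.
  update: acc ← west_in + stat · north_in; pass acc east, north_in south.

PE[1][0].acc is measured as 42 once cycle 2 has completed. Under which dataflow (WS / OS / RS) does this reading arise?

Under WS (2×2), PE[1][0]:
  after 0 — PE[1][0] acc=0, pass-E 0, pass-S 0
  after 1 — PE[1][0] acc=69, pass-E 7, pass-S 69
  after 2 — PE[1][0] acc=79, pass-E 7, pass-S 79
Under OS (2×2), PE[1][0]:
  after 0 — PE[1][0] acc=0, pass-E 0, pass-S 0
  after 1 — PE[1][0] acc=30, pass-E 6, pass-S 5
  after 2 — PE[1][0] acc=79, pass-E 7, pass-S 7
Under RS (2×2), PE[1][0]:
  after 0 — PE[1][0] acc=0, pass-E 0, pass-S 0
  after 1 — PE[1][0] acc=30, pass-E 30, pass-S 5
  after 2 — PE[1][0] acc=42, pass-E 42, pass-S 7

dataflow = RS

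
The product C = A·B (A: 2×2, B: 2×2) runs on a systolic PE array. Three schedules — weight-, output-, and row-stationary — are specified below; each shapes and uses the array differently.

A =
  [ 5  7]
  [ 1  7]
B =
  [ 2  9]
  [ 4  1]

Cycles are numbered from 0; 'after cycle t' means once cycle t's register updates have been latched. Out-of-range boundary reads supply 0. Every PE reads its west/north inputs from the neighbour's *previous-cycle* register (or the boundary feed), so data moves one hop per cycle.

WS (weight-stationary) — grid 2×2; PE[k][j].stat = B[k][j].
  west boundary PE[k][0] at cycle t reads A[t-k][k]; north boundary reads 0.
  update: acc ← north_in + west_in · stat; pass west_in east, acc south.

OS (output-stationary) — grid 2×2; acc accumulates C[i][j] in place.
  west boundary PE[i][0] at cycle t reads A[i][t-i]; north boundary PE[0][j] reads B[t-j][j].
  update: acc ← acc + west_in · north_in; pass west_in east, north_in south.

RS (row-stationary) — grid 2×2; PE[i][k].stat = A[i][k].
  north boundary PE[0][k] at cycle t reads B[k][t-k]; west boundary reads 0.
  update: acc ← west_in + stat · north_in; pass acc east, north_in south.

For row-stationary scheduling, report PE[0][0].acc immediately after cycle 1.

PE[0][0].acc = 45

RS on a 2×2 grid — tracing PE[0][0] and its feeders:
  0: (0,0).acc=10  regs=<10,2>
  1: (0,0).acc=45  regs=<45,9>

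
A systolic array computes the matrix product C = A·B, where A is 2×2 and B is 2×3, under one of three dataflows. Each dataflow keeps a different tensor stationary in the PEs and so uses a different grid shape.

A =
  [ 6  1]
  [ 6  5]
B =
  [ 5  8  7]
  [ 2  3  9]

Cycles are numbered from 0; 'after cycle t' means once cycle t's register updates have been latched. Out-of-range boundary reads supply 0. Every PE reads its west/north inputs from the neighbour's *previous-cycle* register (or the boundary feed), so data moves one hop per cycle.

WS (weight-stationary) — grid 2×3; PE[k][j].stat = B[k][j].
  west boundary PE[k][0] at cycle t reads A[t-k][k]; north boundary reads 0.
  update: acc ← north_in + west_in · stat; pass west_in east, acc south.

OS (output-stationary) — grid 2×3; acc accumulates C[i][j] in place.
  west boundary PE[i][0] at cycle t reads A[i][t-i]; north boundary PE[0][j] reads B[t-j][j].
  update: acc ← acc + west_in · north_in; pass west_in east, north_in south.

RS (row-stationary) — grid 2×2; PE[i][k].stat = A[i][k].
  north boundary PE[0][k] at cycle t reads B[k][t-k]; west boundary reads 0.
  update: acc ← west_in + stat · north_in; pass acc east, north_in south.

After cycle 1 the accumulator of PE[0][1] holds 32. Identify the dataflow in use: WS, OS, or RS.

— WS: 2×3; PE[0][1] trace:
  0: (0,1).acc=0  regs=<0,0>
  1: (0,1).acc=48  regs=<6,48>
— OS: 2×3; PE[0][1] trace:
  0: (0,1).acc=0  regs=<0,0>
  1: (0,1).acc=48  regs=<6,8>
— RS: 2×2; PE[0][1] trace:
  0: (0,1).acc=0  regs=<0,0>
  1: (0,1).acc=32  regs=<32,2>

dataflow = RS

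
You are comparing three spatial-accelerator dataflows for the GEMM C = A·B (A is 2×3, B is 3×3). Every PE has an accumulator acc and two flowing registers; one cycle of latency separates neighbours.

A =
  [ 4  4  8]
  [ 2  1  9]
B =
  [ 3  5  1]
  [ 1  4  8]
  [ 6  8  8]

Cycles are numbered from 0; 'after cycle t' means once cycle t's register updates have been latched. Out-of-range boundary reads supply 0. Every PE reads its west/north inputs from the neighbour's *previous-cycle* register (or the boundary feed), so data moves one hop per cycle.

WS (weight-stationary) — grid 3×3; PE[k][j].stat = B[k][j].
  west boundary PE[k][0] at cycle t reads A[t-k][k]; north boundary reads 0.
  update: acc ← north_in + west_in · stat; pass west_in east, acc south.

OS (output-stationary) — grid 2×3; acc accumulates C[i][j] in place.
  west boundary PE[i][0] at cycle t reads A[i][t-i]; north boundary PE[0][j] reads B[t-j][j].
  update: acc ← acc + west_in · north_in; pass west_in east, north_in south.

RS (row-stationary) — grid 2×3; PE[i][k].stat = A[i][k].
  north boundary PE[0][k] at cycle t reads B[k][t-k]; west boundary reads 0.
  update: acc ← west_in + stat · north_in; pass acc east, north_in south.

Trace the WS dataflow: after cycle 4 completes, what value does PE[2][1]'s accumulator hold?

WS on a 3×3 grid — tracing PE[2][1] and its feeders:
  after 0 — PE[1][1] acc=0, pass-E 0, pass-S 0
  after 0 — PE[2][0] acc=0, pass-E 0, pass-S 0
  after 0 — PE[2][1] acc=0, pass-E 0, pass-S 0
  after 1 — PE[1][1] acc=0, pass-E 0, pass-S 0
  after 1 — PE[2][0] acc=0, pass-E 0, pass-S 0
  after 1 — PE[2][1] acc=0, pass-E 0, pass-S 0
  after 2 — PE[1][1] acc=36, pass-E 4, pass-S 36
  after 2 — PE[2][0] acc=64, pass-E 8, pass-S 64
  after 2 — PE[2][1] acc=0, pass-E 0, pass-S 0
  after 3 — PE[1][1] acc=14, pass-E 1, pass-S 14
  after 3 — PE[2][0] acc=61, pass-E 9, pass-S 61
  after 3 — PE[2][1] acc=100, pass-E 8, pass-S 100
  after 4 — PE[1][1] acc=0, pass-E 0, pass-S 0
  after 4 — PE[2][0] acc=0, pass-E 0, pass-S 0
  after 4 — PE[2][1] acc=86, pass-E 9, pass-S 86

PE[2][1].acc = 86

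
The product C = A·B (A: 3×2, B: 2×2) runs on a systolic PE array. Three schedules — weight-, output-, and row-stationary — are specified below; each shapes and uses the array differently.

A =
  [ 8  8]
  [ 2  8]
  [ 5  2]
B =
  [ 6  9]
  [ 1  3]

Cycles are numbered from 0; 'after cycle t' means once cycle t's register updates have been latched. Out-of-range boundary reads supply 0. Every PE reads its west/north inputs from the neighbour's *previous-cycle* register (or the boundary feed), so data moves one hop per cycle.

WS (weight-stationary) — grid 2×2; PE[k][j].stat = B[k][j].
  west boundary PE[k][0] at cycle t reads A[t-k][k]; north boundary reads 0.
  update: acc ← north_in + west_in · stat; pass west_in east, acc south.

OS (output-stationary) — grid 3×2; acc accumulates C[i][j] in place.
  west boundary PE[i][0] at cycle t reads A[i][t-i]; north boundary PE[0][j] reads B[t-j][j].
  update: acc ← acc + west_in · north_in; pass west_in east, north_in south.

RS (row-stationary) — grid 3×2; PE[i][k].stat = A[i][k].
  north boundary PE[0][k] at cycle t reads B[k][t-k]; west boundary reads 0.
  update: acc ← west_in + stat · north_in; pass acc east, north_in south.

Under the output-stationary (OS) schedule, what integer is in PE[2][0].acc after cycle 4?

PE[2][0].acc = 32

OS (3×2). Following PE[2][0] plus its west/north inputs:
  @0  [1,0]  acc 0  |  →0  ↓0
  @0  [2,0]  acc 0  |  →0  ↓0
  @1  [1,0]  acc 12  |  →2  ↓6
  @1  [2,0]  acc 0  |  →0  ↓0
  @2  [1,0]  acc 20  |  →8  ↓1
  @2  [2,0]  acc 30  |  →5  ↓6
  @3  [1,0]  acc 20  |  →0  ↓0
  @3  [2,0]  acc 32  |  →2  ↓1
  @4  [1,0]  acc 20  |  →0  ↓0
  @4  [2,0]  acc 32  |  →0  ↓0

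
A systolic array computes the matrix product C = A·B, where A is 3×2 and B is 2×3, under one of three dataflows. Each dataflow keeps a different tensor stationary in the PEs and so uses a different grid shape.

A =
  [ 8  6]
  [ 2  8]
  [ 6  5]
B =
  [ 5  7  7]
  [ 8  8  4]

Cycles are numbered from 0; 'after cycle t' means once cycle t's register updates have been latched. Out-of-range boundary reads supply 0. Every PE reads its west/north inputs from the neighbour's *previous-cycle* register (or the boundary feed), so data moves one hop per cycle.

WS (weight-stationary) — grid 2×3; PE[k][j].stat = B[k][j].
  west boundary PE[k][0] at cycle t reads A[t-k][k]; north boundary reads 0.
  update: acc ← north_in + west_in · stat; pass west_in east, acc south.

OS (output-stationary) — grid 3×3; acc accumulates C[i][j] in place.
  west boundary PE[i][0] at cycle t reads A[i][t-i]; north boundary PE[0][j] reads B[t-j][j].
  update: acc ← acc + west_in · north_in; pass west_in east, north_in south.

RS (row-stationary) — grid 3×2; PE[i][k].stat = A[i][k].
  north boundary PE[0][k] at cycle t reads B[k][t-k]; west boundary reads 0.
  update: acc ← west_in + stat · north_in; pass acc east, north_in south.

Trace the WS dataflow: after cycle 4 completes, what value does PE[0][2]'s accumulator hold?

WS (2×3). Following PE[0][2] plus its west/north inputs:
  step 0 · PE0,1: acc=0; fwd→0 fwd↓0
  step 0 · PE0,2: acc=0; fwd→0 fwd↓0
  step 1 · PE0,1: acc=56; fwd→8 fwd↓56
  step 1 · PE0,2: acc=0; fwd→0 fwd↓0
  step 2 · PE0,1: acc=14; fwd→2 fwd↓14
  step 2 · PE0,2: acc=56; fwd→8 fwd↓56
  step 3 · PE0,1: acc=42; fwd→6 fwd↓42
  step 3 · PE0,2: acc=14; fwd→2 fwd↓14
  step 4 · PE0,1: acc=0; fwd→0 fwd↓0
  step 4 · PE0,2: acc=42; fwd→6 fwd↓42

PE[0][2].acc = 42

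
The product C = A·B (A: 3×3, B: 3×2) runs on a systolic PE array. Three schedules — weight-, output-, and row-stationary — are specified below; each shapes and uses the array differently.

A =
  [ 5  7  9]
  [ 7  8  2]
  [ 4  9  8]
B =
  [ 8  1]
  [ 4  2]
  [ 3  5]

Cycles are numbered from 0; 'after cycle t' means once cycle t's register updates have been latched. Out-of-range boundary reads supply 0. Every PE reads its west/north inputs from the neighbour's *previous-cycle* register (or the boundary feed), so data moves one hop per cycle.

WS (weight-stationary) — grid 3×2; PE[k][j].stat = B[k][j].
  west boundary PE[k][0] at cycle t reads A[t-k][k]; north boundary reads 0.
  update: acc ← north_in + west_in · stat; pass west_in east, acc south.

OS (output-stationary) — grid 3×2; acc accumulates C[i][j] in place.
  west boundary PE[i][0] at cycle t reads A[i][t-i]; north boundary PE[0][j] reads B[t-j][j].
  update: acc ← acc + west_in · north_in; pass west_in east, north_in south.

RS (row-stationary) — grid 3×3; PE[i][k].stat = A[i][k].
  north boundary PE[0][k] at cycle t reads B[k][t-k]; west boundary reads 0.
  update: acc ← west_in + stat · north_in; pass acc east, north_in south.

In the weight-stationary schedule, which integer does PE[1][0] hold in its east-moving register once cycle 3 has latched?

WS 3×2: PE[1][0] cycle-by-cycle (with neighbour feeds):
  @0  [0,0]  acc 40  |  →5  ↓40
  @0  [1,0]  acc 0  |  →0  ↓0
  @1  [0,0]  acc 56  |  →7  ↓56
  @1  [1,0]  acc 68  |  →7  ↓68
  @2  [0,0]  acc 32  |  →4  ↓32
  @2  [1,0]  acc 88  |  →8  ↓88
  @3  [0,0]  acc 0  |  →0  ↓0
  @3  [1,0]  acc 68  |  →9  ↓68

register = 9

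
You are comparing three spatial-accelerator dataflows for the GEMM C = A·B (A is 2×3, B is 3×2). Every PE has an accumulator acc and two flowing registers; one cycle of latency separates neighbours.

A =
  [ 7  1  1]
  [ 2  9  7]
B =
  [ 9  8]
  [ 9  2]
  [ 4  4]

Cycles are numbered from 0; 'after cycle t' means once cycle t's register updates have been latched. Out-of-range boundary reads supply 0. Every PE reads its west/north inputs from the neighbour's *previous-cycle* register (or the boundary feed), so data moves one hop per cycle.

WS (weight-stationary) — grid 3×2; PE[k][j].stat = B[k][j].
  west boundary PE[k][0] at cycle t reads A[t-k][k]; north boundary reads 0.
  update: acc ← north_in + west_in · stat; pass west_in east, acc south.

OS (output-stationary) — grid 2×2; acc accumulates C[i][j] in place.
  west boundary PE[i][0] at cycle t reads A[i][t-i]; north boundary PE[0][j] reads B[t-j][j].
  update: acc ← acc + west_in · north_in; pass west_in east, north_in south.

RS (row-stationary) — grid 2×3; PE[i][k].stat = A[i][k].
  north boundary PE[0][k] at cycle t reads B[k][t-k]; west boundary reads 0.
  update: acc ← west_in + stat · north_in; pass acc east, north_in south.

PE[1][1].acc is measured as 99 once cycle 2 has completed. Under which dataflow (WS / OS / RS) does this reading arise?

dataflow = RS

WS [3×2] PE[1][1] across cycles:
  after 0 — PE[1][1] acc=0, pass-E 0, pass-S 0
  after 1 — PE[1][1] acc=0, pass-E 0, pass-S 0
  after 2 — PE[1][1] acc=58, pass-E 1, pass-S 58
OS [2×2] PE[1][1] across cycles:
  after 0 — PE[1][1] acc=0, pass-E 0, pass-S 0
  after 1 — PE[1][1] acc=0, pass-E 0, pass-S 0
  after 2 — PE[1][1] acc=16, pass-E 2, pass-S 8
RS [2×3] PE[1][1] across cycles:
  after 0 — PE[1][1] acc=0, pass-E 0, pass-S 0
  after 1 — PE[1][1] acc=0, pass-E 0, pass-S 0
  after 2 — PE[1][1] acc=99, pass-E 99, pass-S 9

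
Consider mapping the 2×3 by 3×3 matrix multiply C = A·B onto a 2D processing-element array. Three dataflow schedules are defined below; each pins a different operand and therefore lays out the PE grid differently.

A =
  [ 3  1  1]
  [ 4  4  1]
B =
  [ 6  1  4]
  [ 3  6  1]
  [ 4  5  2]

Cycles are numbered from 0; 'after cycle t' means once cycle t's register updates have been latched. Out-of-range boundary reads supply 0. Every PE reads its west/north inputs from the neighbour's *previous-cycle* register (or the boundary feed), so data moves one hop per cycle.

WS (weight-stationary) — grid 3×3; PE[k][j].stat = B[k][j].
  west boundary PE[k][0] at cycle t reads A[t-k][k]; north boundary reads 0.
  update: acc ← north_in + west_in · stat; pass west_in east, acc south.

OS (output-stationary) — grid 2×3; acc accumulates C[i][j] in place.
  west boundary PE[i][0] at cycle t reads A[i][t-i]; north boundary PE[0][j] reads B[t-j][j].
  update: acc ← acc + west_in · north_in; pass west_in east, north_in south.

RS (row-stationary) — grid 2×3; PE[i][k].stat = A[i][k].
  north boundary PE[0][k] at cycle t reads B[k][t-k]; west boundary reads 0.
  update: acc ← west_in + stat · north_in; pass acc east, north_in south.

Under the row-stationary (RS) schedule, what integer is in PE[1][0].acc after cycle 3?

Tracing RS — 2×3 array, target PE[1][0]:
  [0] (0,0) acc=18 (h:18 v:6)
  [0] (1,0) acc=0 (h:0 v:0)
  [1] (0,0) acc=3 (h:3 v:1)
  [1] (1,0) acc=24 (h:24 v:6)
  [2] (0,0) acc=12 (h:12 v:4)
  [2] (1,0) acc=4 (h:4 v:1)
  [3] (0,0) acc=0 (h:0 v:0)
  [3] (1,0) acc=16 (h:16 v:4)

PE[1][0].acc = 16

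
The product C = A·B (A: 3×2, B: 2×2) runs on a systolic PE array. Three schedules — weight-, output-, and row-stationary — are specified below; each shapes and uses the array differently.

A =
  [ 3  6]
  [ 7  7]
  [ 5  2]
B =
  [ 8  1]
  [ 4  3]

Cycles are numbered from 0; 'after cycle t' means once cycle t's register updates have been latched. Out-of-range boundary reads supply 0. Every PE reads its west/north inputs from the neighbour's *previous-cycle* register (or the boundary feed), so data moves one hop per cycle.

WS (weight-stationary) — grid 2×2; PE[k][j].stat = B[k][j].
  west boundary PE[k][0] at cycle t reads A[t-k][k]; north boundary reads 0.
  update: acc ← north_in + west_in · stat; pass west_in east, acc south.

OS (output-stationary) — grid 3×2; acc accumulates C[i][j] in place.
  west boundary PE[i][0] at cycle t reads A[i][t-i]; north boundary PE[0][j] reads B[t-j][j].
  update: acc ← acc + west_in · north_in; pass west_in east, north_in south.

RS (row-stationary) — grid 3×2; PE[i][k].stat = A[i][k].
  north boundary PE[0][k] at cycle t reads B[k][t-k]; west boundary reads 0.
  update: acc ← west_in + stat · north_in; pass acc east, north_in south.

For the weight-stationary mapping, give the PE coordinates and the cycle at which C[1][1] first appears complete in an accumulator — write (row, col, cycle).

(row, col, cycle) = (1, 1, 3)

WS — PE[1][1] is where C[1][1] collects:
  t=0 PE[1][1]: acc=0 h=0 v=0
  t=1 PE[1][1]: acc=0 h=0 v=0
  t=2 PE[1][1]: acc=21 h=6 v=21
  t=3 PE[1][1]: acc=28 h=7 v=28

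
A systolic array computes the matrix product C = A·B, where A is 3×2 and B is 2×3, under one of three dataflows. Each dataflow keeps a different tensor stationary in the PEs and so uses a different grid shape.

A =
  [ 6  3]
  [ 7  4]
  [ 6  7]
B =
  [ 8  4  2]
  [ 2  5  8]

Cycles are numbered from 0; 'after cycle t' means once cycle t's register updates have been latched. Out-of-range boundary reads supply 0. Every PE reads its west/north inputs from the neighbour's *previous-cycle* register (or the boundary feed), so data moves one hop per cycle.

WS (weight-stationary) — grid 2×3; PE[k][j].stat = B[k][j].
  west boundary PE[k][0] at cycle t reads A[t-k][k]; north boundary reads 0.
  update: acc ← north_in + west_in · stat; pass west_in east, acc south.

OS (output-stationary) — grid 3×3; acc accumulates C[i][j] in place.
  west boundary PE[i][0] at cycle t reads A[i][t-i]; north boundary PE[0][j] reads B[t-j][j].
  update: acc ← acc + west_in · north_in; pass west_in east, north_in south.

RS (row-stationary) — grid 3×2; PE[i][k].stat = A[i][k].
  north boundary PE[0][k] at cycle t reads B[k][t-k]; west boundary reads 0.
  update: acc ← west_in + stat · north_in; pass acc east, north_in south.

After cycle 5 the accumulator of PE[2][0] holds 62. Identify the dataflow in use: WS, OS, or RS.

WS (2×3): PE[2][0] does not exist.
— OS: 3×3; PE[2][0] trace:
  @0  [2,0]  acc 0  |  →0  ↓0
  @1  [2,0]  acc 0  |  →0  ↓0
  @2  [2,0]  acc 48  |  →6  ↓8
  @3  [2,0]  acc 62  |  →7  ↓2
  @4  [2,0]  acc 62  |  →0  ↓0
  @5  [2,0]  acc 62  |  →0  ↓0
— RS: 3×2; PE[2][0] trace:
  @0  [2,0]  acc 0  |  →0  ↓0
  @1  [2,0]  acc 0  |  →0  ↓0
  @2  [2,0]  acc 48  |  →48  ↓8
  @3  [2,0]  acc 24  |  →24  ↓4
  @4  [2,0]  acc 12  |  →12  ↓2
  @5  [2,0]  acc 0  |  →0  ↓0

dataflow = OS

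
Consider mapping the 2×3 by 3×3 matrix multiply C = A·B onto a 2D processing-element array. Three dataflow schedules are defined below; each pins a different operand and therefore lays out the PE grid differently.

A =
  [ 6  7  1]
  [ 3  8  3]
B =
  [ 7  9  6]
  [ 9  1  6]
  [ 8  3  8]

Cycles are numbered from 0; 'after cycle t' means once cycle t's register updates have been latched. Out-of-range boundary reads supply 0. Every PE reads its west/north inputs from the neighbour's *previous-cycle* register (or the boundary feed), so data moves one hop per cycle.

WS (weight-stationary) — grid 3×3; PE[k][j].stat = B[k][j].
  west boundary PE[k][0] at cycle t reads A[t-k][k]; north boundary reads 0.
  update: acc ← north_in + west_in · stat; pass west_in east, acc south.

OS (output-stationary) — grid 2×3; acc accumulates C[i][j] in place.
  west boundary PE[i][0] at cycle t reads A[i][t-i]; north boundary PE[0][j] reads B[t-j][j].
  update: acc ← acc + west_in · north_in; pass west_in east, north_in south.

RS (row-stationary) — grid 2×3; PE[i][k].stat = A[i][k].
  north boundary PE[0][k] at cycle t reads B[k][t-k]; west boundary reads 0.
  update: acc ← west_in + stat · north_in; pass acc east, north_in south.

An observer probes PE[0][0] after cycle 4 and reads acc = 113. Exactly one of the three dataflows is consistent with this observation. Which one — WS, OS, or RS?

WS (3×3 grid), PE[0][0]:
  c0 r0c0: 42 / 6 / 42
  c1 r0c0: 21 / 3 / 21
  c2 r0c0: 0 / 0 / 0
  c3 r0c0: 0 / 0 / 0
  c4 r0c0: 0 / 0 / 0
OS (2×3 grid), PE[0][0]:
  c0 r0c0: 42 / 6 / 7
  c1 r0c0: 105 / 7 / 9
  c2 r0c0: 113 / 1 / 8
  c3 r0c0: 113 / 0 / 0
  c4 r0c0: 113 / 0 / 0
RS (2×3 grid), PE[0][0]:
  c0 r0c0: 42 / 42 / 7
  c1 r0c0: 54 / 54 / 9
  c2 r0c0: 36 / 36 / 6
  c3 r0c0: 0 / 0 / 0
  c4 r0c0: 0 / 0 / 0

dataflow = OS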